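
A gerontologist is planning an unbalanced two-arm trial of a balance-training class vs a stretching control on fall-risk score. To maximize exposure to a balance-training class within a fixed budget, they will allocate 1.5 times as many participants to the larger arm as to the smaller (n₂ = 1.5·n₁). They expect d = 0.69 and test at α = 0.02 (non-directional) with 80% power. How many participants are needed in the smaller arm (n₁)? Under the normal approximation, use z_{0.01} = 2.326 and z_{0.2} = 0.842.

n₁ = 36

With allocation ratio k = n₂/n₁ = 1.5, Var(x̄₁−x̄₂) = σ²(1/n₁ + 1/(k·n₁)) = σ²·(k+1)/(k·n₁).
So n₁ = (1 + 1/k)·((z_{α/2} + z_β)/d)² = 1.667 × (3.168/0.69)².
n₁ = 1.667 × 21.08 = 35.1.
Round up: n₁ = 36, giving n₂ = 1.5 × 36 = 54.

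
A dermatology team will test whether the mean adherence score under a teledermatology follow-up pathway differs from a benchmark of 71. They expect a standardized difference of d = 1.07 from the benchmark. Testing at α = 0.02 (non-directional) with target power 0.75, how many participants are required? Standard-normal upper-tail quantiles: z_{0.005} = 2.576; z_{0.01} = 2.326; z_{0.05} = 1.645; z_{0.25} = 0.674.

n = 8

For a one-sample test: n = ((z_{α/2} + z_β) / d)².
z_{α/2} + z_β = 2.326 + 0.674 = 3.000.
n = (3.000 / 1.07)² = 2.804² = 7.86.
Round up.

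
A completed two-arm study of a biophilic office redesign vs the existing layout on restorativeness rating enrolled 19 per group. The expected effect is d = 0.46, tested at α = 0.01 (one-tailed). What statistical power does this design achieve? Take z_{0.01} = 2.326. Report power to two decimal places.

For two equal groups, power = Φ(d·√(n/2) − z_{α}).
d·√(n/2) = 0.46 × √(19/2) = 0.46 × 3.082 = 1.418.
z_β = 1.418 − 2.326 = -0.908.
Power = Φ(-0.908) = 0.182.

power ≈ 0.18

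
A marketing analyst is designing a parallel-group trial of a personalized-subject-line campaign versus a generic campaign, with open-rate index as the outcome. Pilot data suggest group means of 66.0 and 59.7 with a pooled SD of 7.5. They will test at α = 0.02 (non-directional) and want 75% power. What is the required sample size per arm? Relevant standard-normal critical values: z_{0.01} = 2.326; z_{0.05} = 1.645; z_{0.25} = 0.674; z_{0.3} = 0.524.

n = 26 per group

Cohen's d = |M₁ − M₂| / SD_pooled = |66.0 − 59.7| / 7.5 = 6.3 / 7.5 = 0.840.
For two independent groups with equal n: n = 2·((z_{α/2} + z_β) / d)².
z_{α/2} + z_β = 2.326 + 0.674 = 3.000.
n = 2 × (3.000 / 0.840)² = 2 × 3.571² = 2 × 12.76 = 25.5.
Round up to the next whole participant.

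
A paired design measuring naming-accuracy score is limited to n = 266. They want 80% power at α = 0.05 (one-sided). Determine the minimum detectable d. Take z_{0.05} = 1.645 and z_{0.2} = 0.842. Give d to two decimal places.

d_min ≈ 0.15

For a single sample (or paired design) of n = 266: d_min = (z_{α} + z_β)/√n.
z-sum = 1.645 + 0.842 = 2.487.
d_min = 2.487 / √266 = 2.487 / 16.310 = 0.152.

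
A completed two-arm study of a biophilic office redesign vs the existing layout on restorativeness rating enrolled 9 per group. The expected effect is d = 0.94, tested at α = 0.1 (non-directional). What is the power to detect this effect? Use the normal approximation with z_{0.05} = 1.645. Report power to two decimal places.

For two equal groups, power = Φ(d·√(n/2) − z_{α/2}).
d·√(n/2) = 0.94 × √(9/2) = 0.94 × 2.121 = 1.994.
z_β = 1.994 − 1.645 = 0.349.
Power = Φ(0.349) = 0.636.

power ≈ 0.64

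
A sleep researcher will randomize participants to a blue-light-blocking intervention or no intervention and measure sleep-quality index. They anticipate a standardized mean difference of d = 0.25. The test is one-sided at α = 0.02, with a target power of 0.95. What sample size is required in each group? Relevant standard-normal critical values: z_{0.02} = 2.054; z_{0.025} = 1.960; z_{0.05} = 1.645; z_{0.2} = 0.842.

n = 438 per group

For two independent groups with equal n: n = 2·((z_{α} + z_β) / d)².
z_{α} + z_β = 2.054 + 1.645 = 3.699.
n = 2 × (3.699 / 0.25)² = 2 × 14.796² = 2 × 218.92 = 437.8.
Round up to the next whole participant.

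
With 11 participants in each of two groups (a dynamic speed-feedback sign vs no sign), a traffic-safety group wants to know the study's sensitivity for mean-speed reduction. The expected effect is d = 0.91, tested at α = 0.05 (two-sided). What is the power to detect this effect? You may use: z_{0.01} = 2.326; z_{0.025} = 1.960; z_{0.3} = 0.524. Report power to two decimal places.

For two equal groups, power = Φ(d·√(n/2) − z_{α/2}).
d·√(n/2) = 0.91 × √(11/2) = 0.91 × 2.345 = 2.134.
z_β = 2.134 − 1.960 = 0.174.
Power = Φ(0.174) = 0.569.

power ≈ 0.57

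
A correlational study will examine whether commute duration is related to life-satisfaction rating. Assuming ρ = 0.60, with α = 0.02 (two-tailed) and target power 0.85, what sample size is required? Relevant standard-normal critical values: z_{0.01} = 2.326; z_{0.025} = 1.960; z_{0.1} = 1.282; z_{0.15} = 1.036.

n = 27

Fisher's z: C = ½·ln((1+r)/(1−r)) = ½·ln(4.0000) = 0.6931.
n = ((z_{α/2} + z_β)/C)² + 3.
(2.326 + 1.036) / 0.6931 = 3.362 / 0.6931 = 4.851.
n = 4.851² + 3 = 23.53 + 3 = 26.5.
Round up.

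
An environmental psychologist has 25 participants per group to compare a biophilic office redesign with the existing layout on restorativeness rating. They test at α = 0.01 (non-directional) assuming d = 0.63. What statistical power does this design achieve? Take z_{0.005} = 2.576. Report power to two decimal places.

For two equal groups, power = Φ(d·√(n/2) − z_{α/2}).
d·√(n/2) = 0.63 × √(25/2) = 0.63 × 3.536 = 2.227.
z_β = 2.227 − 2.576 = -0.349.
Power = Φ(-0.349) = 0.364.

power ≈ 0.36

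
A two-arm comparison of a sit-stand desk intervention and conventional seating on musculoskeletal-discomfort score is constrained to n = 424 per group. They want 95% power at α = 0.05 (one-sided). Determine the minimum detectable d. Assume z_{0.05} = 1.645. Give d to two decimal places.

For two independent groups of n = 424 each: d_min = (z_{α} + z_β)·√(2/n).
z-sum = 1.645 + 1.645 = 3.290.
d_min = 3.290 × √(2/424) = 3.290 × 0.0687 = 0.226.

d_min ≈ 0.23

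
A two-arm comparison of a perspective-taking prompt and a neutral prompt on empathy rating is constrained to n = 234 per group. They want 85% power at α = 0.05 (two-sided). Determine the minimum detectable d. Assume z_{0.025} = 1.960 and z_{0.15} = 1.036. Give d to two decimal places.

d_min ≈ 0.28

For two independent groups of n = 234 each: d_min = (z_{α/2} + z_β)·√(2/n).
z-sum = 1.960 + 1.036 = 2.996.
d_min = 2.996 × √(2/234) = 2.996 × 0.0925 = 0.277.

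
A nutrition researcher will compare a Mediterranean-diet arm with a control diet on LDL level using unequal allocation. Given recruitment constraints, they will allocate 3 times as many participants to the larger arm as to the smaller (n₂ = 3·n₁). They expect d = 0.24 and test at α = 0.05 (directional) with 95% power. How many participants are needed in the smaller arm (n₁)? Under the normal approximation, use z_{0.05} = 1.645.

With allocation ratio k = n₂/n₁ = 3, Var(x̄₁−x̄₂) = σ²(1/n₁ + 1/(k·n₁)) = σ²·(k+1)/(k·n₁).
So n₁ = (1 + 1/k)·((z_{α} + z_β)/d)² = 1.333 × (3.290/0.24)².
n₁ = 1.333 × 187.92 = 250.6.
Round up: n₁ = 251, giving n₂ = 3 × 251 = 753.

n₁ = 251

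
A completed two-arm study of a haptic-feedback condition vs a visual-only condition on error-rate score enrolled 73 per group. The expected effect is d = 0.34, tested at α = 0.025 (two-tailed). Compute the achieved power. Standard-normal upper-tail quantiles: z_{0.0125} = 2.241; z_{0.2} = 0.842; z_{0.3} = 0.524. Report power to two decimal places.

power ≈ 0.43

For two equal groups, power = Φ(d·√(n/2) − z_{α/2}).
d·√(n/2) = 0.34 × √(73/2) = 0.34 × 6.042 = 2.054.
z_β = 2.054 − 2.241 = -0.187.
Power = Φ(-0.187) = 0.426.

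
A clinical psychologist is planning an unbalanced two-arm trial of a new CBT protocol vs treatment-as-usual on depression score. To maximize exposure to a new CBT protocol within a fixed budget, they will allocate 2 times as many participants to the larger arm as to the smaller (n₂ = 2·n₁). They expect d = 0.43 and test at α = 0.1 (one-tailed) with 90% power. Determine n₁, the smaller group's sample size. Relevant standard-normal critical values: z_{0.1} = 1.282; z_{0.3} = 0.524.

With allocation ratio k = n₂/n₁ = 2, Var(x̄₁−x̄₂) = σ²(1/n₁ + 1/(k·n₁)) = σ²·(k+1)/(k·n₁).
So n₁ = (1 + 1/k)·((z_{α} + z_β)/d)² = 1.500 × (2.564/0.43)².
n₁ = 1.500 × 35.55 = 53.3.
Round up: n₁ = 54, giving n₂ = 2 × 54 = 108.

n₁ = 54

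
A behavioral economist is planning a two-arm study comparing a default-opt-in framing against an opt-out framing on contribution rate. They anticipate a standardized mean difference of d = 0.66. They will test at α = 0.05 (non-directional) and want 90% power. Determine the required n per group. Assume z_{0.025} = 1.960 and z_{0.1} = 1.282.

n = 49 per group

For two independent groups with equal n: n = 2·((z_{α/2} + z_β) / d)².
z_{α/2} + z_β = 1.960 + 1.282 = 3.242.
n = 2 × (3.242 / 0.66)² = 2 × 4.912² = 2 × 24.13 = 48.3.
Round up to the next whole participant.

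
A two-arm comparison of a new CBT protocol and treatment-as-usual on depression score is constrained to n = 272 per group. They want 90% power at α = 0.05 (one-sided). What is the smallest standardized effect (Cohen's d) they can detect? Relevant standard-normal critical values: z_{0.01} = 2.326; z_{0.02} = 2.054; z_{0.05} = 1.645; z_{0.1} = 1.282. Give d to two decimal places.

For two independent groups of n = 272 each: d_min = (z_{α} + z_β)·√(2/n).
z-sum = 1.645 + 1.282 = 2.927.
d_min = 2.927 × √(2/272) = 2.927 × 0.0857 = 0.251.

d_min ≈ 0.25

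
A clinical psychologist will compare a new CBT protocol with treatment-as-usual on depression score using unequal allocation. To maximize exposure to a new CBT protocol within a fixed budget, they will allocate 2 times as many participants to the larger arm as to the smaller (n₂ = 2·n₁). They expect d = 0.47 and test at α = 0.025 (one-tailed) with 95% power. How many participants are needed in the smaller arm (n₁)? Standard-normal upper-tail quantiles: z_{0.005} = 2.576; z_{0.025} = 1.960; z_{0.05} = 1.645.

With allocation ratio k = n₂/n₁ = 2, Var(x̄₁−x̄₂) = σ²(1/n₁ + 1/(k·n₁)) = σ²·(k+1)/(k·n₁).
So n₁ = (1 + 1/k)·((z_{α} + z_β)/d)² = 1.500 × (3.605/0.47)².
n₁ = 1.500 × 58.83 = 88.2.
Round up: n₁ = 89, giving n₂ = 2 × 89 = 178.

n₁ = 89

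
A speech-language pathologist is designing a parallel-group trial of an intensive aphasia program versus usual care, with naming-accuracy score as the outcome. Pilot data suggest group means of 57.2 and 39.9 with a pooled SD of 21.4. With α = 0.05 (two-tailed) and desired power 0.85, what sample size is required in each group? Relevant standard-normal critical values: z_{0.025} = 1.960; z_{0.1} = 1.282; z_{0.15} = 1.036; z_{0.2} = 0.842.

n = 28 per group

Cohen's d = |M₁ − M₂| / SD_pooled = |57.2 − 39.9| / 21.4 = 17.3 / 21.4 = 0.808.
For two independent groups with equal n: n = 2·((z_{α/2} + z_β) / d)².
z_{α/2} + z_β = 1.960 + 1.036 = 2.996.
n = 2 × (2.996 / 0.808)² = 2 × 3.708² = 2 × 13.75 = 27.5.
Round up to the next whole participant.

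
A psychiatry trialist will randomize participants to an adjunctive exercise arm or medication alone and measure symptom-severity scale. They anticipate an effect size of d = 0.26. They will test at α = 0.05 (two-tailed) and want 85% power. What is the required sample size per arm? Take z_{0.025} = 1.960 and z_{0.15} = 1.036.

n = 266 per group

For two independent groups with equal n: n = 2·((z_{α/2} + z_β) / d)².
z_{α/2} + z_β = 1.960 + 1.036 = 2.996.
n = 2 × (2.996 / 0.26)² = 2 × 11.523² = 2 × 132.78 = 265.6.
Round up to the next whole participant.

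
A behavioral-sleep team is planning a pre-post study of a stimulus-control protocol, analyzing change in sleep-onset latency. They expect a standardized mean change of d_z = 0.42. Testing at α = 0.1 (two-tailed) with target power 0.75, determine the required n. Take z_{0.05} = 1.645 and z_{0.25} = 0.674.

For a paired (one-sample on differences) test: n = ((z_{α/2} + z_β) / d)².
z_{α/2} + z_β = 1.645 + 0.674 = 2.319.
n = (2.319 / 0.42)² = 5.521² = 30.49.
Round up.

n = 31 pairs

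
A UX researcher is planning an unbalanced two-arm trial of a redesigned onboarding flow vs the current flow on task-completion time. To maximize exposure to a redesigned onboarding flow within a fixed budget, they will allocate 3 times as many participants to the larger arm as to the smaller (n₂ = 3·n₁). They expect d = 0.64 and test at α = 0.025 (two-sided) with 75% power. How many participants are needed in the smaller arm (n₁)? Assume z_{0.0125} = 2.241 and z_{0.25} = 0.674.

With allocation ratio k = n₂/n₁ = 3, Var(x̄₁−x̄₂) = σ²(1/n₁ + 1/(k·n₁)) = σ²·(k+1)/(k·n₁).
So n₁ = (1 + 1/k)·((z_{α/2} + z_β)/d)² = 1.333 × (2.915/0.64)².
n₁ = 1.333 × 20.75 = 27.7.
Round up: n₁ = 28, giving n₂ = 3 × 28 = 84.

n₁ = 28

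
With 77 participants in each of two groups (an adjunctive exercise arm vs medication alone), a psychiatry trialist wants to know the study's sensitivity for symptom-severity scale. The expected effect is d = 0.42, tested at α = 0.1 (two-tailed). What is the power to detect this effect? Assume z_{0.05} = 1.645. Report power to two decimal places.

For two equal groups, power = Φ(d·√(n/2) − z_{α/2}).
d·√(n/2) = 0.42 × √(77/2) = 0.42 × 6.205 = 2.606.
z_β = 2.606 − 1.645 = 0.961.
Power = Φ(0.961) = 0.832.

power ≈ 0.83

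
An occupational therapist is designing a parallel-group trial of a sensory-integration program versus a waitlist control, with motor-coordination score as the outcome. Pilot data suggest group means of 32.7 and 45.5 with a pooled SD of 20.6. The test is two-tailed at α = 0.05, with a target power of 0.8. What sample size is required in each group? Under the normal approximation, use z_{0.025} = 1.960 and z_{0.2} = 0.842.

Cohen's d = |M₁ − M₂| / SD_pooled = |32.7 − 45.5| / 20.6 = 12.8 / 20.6 = 0.621.
For two independent groups with equal n: n = 2·((z_{α/2} + z_β) / d)².
z_{α/2} + z_β = 1.960 + 0.842 = 2.802.
n = 2 × (2.802 / 0.621)² = 2 × 4.512² = 2 × 20.36 = 40.7.
Round up to the next whole participant.

n = 41 per group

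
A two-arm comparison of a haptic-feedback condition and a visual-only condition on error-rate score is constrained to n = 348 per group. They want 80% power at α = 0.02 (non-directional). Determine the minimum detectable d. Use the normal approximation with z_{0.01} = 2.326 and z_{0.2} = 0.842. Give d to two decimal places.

d_min ≈ 0.24

For two independent groups of n = 348 each: d_min = (z_{α/2} + z_β)·√(2/n).
z-sum = 2.326 + 0.842 = 3.168.
d_min = 3.168 × √(2/348) = 3.168 × 0.0758 = 0.240.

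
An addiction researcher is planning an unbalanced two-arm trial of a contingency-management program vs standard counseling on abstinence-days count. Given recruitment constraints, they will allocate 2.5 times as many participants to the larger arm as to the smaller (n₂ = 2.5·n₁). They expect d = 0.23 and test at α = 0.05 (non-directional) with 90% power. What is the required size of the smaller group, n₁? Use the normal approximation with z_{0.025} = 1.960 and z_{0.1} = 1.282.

n₁ = 279

With allocation ratio k = n₂/n₁ = 2.5, Var(x̄₁−x̄₂) = σ²(1/n₁ + 1/(k·n₁)) = σ²·(k+1)/(k·n₁).
So n₁ = (1 + 1/k)·((z_{α/2} + z_β)/d)² = 1.400 × (3.242/0.23)².
n₁ = 1.400 × 198.69 = 278.2.
Round up: n₁ = 279, giving n₂ = ⌈2.5 × 279⌉ = ⌈697.5⌉ = 698.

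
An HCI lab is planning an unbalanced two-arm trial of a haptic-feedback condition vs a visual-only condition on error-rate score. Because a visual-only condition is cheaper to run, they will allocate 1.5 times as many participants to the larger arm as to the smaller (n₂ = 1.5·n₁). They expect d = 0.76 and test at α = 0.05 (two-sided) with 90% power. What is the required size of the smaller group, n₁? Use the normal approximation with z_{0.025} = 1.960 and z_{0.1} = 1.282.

n₁ = 31

With allocation ratio k = n₂/n₁ = 1.5, Var(x̄₁−x̄₂) = σ²(1/n₁ + 1/(k·n₁)) = σ²·(k+1)/(k·n₁).
So n₁ = (1 + 1/k)·((z_{α/2} + z_β)/d)² = 1.667 × (3.242/0.76)².
n₁ = 1.667 × 18.20 = 30.3.
Round up: n₁ = 31, giving n₂ = ⌈1.5 × 31⌉ = ⌈46.5⌉ = 47.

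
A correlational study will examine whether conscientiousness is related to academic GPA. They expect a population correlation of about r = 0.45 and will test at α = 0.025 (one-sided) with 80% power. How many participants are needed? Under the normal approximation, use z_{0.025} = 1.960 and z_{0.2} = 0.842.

Fisher's z: C = ½·ln((1+r)/(1−r)) = ½·ln(2.6364) = 0.4847.
n = ((z_{α} + z_β)/C)² + 3.
(1.960 + 0.842) / 0.4847 = 2.802 / 0.4847 = 5.781.
n = 5.781² + 3 = 33.42 + 3 = 36.4.
Round up.

n = 37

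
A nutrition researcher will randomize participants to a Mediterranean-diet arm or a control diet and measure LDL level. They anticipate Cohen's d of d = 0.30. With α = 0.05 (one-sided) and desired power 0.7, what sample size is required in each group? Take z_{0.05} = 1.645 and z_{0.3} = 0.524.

For two independent groups with equal n: n = 2·((z_{α} + z_β) / d)².
z_{α} + z_β = 1.645 + 0.524 = 2.169.
n = 2 × (2.169 / 0.30)² = 2 × 7.230² = 2 × 52.27 = 104.5.
Round up to the next whole participant.

n = 105 per group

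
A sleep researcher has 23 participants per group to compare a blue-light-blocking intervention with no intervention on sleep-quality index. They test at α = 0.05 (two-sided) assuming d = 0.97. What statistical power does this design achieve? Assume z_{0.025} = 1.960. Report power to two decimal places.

power ≈ 0.91

For two equal groups, power = Φ(d·√(n/2) − z_{α/2}).
d·√(n/2) = 0.97 × √(23/2) = 0.97 × 3.391 = 3.289.
z_β = 3.289 − 1.960 = 1.329.
Power = Φ(1.329) = 0.908.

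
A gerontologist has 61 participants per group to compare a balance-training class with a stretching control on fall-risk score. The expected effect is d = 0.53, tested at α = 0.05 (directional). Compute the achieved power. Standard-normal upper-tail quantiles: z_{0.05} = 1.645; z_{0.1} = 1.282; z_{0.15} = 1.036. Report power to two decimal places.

For two equal groups, power = Φ(d·√(n/2) − z_{α}).
d·√(n/2) = 0.53 × √(61/2) = 0.53 × 5.523 = 2.927.
z_β = 2.927 − 1.645 = 1.282.
Power = Φ(1.282) = 0.900.

power ≈ 0.90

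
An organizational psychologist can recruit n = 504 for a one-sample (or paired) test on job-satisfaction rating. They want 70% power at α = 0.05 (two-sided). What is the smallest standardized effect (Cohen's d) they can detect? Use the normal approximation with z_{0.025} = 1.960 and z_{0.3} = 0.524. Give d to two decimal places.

For a single sample (or paired design) of n = 504: d_min = (z_{α/2} + z_β)/√n.
z-sum = 1.960 + 0.524 = 2.484.
d_min = 2.484 / √504 = 2.484 / 22.450 = 0.111.

d_min ≈ 0.11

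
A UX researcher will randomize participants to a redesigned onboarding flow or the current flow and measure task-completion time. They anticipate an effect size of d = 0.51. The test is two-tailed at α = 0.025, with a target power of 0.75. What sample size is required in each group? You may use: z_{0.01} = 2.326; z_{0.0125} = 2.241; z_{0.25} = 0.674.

For two independent groups with equal n: n = 2·((z_{α/2} + z_β) / d)².
z_{α/2} + z_β = 2.241 + 0.674 = 2.915.
n = 2 × (2.915 / 0.51)² = 2 × 5.716² = 2 × 32.67 = 65.3.
Round up to the next whole participant.

n = 66 per group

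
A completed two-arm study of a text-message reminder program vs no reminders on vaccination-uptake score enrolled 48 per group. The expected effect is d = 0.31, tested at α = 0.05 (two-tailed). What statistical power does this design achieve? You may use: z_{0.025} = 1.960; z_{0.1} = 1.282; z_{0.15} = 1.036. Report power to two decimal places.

power ≈ 0.33

For two equal groups, power = Φ(d·√(n/2) − z_{α/2}).
d·√(n/2) = 0.31 × √(48/2) = 0.31 × 4.899 = 1.519.
z_β = 1.519 − 1.960 = -0.441.
Power = Φ(-0.441) = 0.329.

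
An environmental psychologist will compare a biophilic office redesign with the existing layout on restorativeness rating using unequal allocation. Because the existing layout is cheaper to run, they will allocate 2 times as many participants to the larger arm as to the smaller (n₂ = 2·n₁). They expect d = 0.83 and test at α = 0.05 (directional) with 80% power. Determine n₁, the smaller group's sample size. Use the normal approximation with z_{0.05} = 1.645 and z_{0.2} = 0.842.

n₁ = 14

With allocation ratio k = n₂/n₁ = 2, Var(x̄₁−x̄₂) = σ²(1/n₁ + 1/(k·n₁)) = σ²·(k+1)/(k·n₁).
So n₁ = (1 + 1/k)·((z_{α} + z_β)/d)² = 1.500 × (2.487/0.83)².
n₁ = 1.500 × 8.98 = 13.5.
Round up: n₁ = 14, giving n₂ = 2 × 14 = 28.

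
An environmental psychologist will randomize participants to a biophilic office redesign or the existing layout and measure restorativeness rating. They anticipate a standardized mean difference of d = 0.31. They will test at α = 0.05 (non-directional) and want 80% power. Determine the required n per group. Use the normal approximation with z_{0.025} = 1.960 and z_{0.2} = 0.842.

n = 164 per group

For two independent groups with equal n: n = 2·((z_{α/2} + z_β) / d)².
z_{α/2} + z_β = 1.960 + 0.842 = 2.802.
n = 2 × (2.802 / 0.31)² = 2 × 9.039² = 2 × 81.70 = 163.4.
Round up to the next whole participant.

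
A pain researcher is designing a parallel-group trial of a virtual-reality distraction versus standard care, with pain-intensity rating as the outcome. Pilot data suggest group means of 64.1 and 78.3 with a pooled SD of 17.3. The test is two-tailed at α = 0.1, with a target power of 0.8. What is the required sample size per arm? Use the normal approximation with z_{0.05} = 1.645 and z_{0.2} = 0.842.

Cohen's d = |M₁ − M₂| / SD_pooled = |64.1 − 78.3| / 17.3 = 14.2 / 17.3 = 0.821.
For two independent groups with equal n: n = 2·((z_{α/2} + z_β) / d)².
z_{α/2} + z_β = 1.645 + 0.842 = 2.487.
n = 2 × (2.487 / 0.821)² = 2 × 3.029² = 2 × 9.18 = 18.4.
Round up to the next whole participant.

n = 19 per group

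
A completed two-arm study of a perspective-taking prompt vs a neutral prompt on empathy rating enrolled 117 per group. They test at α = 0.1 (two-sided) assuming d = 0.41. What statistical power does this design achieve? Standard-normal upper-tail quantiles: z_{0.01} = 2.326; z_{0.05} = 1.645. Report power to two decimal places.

power ≈ 0.93

For two equal groups, power = Φ(d·√(n/2) − z_{α/2}).
d·√(n/2) = 0.41 × √(117/2) = 0.41 × 7.649 = 3.136.
z_β = 3.136 − 1.645 = 1.491.
Power = Φ(1.491) = 0.932.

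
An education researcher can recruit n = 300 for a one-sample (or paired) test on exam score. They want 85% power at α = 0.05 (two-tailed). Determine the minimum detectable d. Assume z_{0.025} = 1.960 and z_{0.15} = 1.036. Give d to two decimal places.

d_min ≈ 0.17

For a single sample (or paired design) of n = 300: d_min = (z_{α/2} + z_β)/√n.
z-sum = 1.960 + 1.036 = 2.996.
d_min = 2.996 / √300 = 2.996 / 17.321 = 0.173.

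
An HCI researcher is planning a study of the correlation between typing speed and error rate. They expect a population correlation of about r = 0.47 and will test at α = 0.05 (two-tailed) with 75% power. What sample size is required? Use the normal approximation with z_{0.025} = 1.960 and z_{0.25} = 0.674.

Fisher's z: C = ½·ln((1+r)/(1−r)) = ½·ln(2.7736) = 0.5101.
n = ((z_{α/2} + z_β)/C)² + 3.
(1.960 + 0.674) / 0.5101 = 2.634 / 0.5101 = 5.164.
n = 5.164² + 3 = 26.66 + 3 = 29.7.
Round up.

n = 30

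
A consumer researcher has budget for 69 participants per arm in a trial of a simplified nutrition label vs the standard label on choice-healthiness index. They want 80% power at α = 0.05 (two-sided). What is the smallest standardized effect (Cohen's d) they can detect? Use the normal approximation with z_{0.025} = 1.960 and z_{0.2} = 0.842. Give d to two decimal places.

For two independent groups of n = 69 each: d_min = (z_{α/2} + z_β)·√(2/n).
z-sum = 1.960 + 0.842 = 2.802.
d_min = 2.802 × √(2/69) = 2.802 × 0.1703 = 0.477.

d_min ≈ 0.48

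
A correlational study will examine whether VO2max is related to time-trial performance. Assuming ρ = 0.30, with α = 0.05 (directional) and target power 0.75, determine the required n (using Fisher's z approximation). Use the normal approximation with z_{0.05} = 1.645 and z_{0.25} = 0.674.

Fisher's z: C = ½·ln((1+r)/(1−r)) = ½·ln(1.8571) = 0.3095.
n = ((z_{α} + z_β)/C)² + 3.
(1.645 + 0.674) / 0.3095 = 2.319 / 0.3095 = 7.493.
n = 7.493² + 3 = 56.14 + 3 = 59.1.
Round up.

n = 60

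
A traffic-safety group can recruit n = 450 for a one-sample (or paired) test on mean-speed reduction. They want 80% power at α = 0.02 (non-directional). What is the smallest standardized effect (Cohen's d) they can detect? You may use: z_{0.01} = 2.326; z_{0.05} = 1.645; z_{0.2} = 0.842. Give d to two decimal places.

d_min ≈ 0.15

For a single sample (or paired design) of n = 450: d_min = (z_{α/2} + z_β)/√n.
z-sum = 2.326 + 0.842 = 3.168.
d_min = 3.168 / √450 = 3.168 / 21.213 = 0.149.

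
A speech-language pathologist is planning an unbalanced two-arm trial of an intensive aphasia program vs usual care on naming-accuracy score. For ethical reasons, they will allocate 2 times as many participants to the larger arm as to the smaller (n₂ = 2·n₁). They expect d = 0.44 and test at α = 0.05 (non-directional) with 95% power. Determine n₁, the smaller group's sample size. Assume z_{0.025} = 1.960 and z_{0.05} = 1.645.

n₁ = 101

With allocation ratio k = n₂/n₁ = 2, Var(x̄₁−x̄₂) = σ²(1/n₁ + 1/(k·n₁)) = σ²·(k+1)/(k·n₁).
So n₁ = (1 + 1/k)·((z_{α/2} + z_β)/d)² = 1.500 × (3.605/0.44)².
n₁ = 1.500 × 67.13 = 100.7.
Round up: n₁ = 101, giving n₂ = 2 × 101 = 202.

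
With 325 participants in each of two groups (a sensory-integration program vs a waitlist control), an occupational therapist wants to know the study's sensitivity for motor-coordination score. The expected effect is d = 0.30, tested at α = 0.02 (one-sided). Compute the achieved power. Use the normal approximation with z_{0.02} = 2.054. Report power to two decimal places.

power ≈ 0.96

For two equal groups, power = Φ(d·√(n/2) − z_{α}).
d·√(n/2) = 0.30 × √(325/2) = 0.30 × 12.748 = 3.824.
z_β = 3.824 − 2.054 = 1.770.
Power = Φ(1.770) = 0.962.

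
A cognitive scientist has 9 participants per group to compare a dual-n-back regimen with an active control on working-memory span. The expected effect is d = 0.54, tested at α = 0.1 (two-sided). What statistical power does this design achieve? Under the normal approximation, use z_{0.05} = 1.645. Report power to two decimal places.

For two equal groups, power = Φ(d·√(n/2) − z_{α/2}).
d·√(n/2) = 0.54 × √(9/2) = 0.54 × 2.121 = 1.146.
z_β = 1.146 − 1.645 = -0.499.
Power = Φ(-0.499) = 0.309.

power ≈ 0.31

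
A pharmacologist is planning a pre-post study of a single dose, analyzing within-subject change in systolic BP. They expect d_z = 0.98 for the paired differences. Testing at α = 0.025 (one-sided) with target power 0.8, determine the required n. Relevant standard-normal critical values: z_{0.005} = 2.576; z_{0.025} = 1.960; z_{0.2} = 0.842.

For a paired (one-sample on differences) test: n = ((z_{α} + z_β) / d)².
z_{α} + z_β = 1.960 + 0.842 = 2.802.
n = (2.802 / 0.98)² = 2.859² = 8.17.
Round up.

n = 9 pairs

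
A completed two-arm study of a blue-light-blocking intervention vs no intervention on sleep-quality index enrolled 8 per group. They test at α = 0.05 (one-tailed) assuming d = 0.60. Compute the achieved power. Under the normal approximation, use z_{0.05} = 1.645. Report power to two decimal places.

power ≈ 0.33

For two equal groups, power = Φ(d·√(n/2) − z_{α}).
d·√(n/2) = 0.60 × √(8/2) = 0.60 × 2.000 = 1.200.
z_β = 1.200 − 1.645 = -0.445.
Power = Φ(-0.445) = 0.328.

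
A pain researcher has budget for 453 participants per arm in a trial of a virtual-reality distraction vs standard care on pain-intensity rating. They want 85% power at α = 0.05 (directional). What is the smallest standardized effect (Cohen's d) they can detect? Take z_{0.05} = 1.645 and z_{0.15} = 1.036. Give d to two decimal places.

d_min ≈ 0.18

For two independent groups of n = 453 each: d_min = (z_{α} + z_β)·√(2/n).
z-sum = 1.645 + 1.036 = 2.681.
d_min = 2.681 × √(2/453) = 2.681 × 0.0664 = 0.178.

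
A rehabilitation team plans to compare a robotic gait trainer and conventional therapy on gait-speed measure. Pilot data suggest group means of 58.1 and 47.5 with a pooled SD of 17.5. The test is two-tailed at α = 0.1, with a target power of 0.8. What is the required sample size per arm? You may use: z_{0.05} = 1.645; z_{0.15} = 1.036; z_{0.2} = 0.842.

n = 34 per group

Cohen's d = |M₁ − M₂| / SD_pooled = |58.1 − 47.5| / 17.5 = 10.6 / 17.5 = 0.606.
For two independent groups with equal n: n = 2·((z_{α/2} + z_β) / d)².
z_{α/2} + z_β = 1.645 + 0.842 = 2.487.
n = 2 × (2.487 / 0.606)² = 2 × 4.104² = 2 × 16.84 = 33.7.
Round up to the next whole participant.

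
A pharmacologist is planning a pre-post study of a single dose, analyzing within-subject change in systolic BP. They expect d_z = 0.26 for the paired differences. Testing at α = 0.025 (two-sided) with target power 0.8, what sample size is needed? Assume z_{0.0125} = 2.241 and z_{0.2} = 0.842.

For a paired (one-sample on differences) test: n = ((z_{α/2} + z_β) / d)².
z_{α/2} + z_β = 2.241 + 0.842 = 3.083.
n = (3.083 / 0.26)² = 11.858² = 140.60.
Round up.

n = 141 pairs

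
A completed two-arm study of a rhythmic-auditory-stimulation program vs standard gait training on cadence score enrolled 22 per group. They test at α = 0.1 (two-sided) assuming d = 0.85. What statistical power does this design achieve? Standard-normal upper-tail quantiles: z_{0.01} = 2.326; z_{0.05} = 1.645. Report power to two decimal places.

power ≈ 0.88

For two equal groups, power = Φ(d·√(n/2) − z_{α/2}).
d·√(n/2) = 0.85 × √(22/2) = 0.85 × 3.317 = 2.819.
z_β = 2.819 − 1.645 = 1.174.
Power = Φ(1.174) = 0.880.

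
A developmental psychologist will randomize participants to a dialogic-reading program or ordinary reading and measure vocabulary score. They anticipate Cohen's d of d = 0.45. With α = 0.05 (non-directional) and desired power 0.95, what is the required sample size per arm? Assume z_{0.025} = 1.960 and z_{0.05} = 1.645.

n = 129 per group

For two independent groups with equal n: n = 2·((z_{α/2} + z_β) / d)².
z_{α/2} + z_β = 1.960 + 1.645 = 3.605.
n = 2 × (3.605 / 0.45)² = 2 × 8.011² = 2 × 64.18 = 128.4.
Round up to the next whole participant.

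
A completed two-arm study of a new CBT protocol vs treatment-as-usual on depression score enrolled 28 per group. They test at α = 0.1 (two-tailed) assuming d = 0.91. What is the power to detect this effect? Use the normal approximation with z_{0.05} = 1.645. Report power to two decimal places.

For two equal groups, power = Φ(d·√(n/2) − z_{α/2}).
d·√(n/2) = 0.91 × √(28/2) = 0.91 × 3.742 = 3.405.
z_β = 3.405 − 1.645 = 1.760.
Power = Φ(1.760) = 0.961.

power ≈ 0.96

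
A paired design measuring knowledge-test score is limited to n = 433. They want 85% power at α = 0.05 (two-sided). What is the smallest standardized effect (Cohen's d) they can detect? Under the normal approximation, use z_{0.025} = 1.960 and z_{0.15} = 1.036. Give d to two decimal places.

d_min ≈ 0.14

For a single sample (or paired design) of n = 433: d_min = (z_{α/2} + z_β)/√n.
z-sum = 1.960 + 1.036 = 2.996.
d_min = 2.996 / √433 = 2.996 / 20.809 = 0.144.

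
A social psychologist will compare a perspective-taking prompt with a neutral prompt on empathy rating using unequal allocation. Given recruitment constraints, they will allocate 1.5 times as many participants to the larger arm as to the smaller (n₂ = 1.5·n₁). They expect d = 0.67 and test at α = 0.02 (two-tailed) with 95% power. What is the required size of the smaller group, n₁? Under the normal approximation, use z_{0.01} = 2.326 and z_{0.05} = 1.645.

With allocation ratio k = n₂/n₁ = 1.5, Var(x̄₁−x̄₂) = σ²(1/n₁ + 1/(k·n₁)) = σ²·(k+1)/(k·n₁).
So n₁ = (1 + 1/k)·((z_{α/2} + z_β)/d)² = 1.667 × (3.971/0.67)².
n₁ = 1.667 × 35.13 = 58.5.
Round up: n₁ = 59, giving n₂ = ⌈1.5 × 59⌉ = ⌈88.5⌉ = 89.

n₁ = 59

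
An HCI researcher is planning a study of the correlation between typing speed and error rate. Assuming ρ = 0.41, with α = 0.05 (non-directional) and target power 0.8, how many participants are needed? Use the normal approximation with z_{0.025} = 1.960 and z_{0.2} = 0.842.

Fisher's z: C = ½·ln((1+r)/(1−r)) = ½·ln(2.3898) = 0.4356.
n = ((z_{α/2} + z_β)/C)² + 3.
(1.960 + 0.842) / 0.4356 = 2.802 / 0.4356 = 6.433.
n = 6.433² + 3 = 41.38 + 3 = 44.4.
Round up.

n = 45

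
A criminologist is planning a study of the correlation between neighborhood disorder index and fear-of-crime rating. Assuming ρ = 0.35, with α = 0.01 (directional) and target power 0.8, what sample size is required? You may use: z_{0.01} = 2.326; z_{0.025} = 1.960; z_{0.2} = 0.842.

Fisher's z: C = ½·ln((1+r)/(1−r)) = ½·ln(2.0769) = 0.3654.
n = ((z_{α} + z_β)/C)² + 3.
(2.326 + 0.842) / 0.3654 = 3.168 / 0.3654 = 8.670.
n = 8.670² + 3 = 75.17 + 3 = 78.2.
Round up.

n = 79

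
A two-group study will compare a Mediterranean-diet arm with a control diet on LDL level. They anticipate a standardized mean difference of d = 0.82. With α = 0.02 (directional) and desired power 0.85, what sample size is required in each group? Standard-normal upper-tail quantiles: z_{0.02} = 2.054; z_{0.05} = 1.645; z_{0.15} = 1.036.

n = 29 per group

For two independent groups with equal n: n = 2·((z_{α} + z_β) / d)².
z_{α} + z_β = 2.054 + 1.036 = 3.090.
n = 2 × (3.090 / 0.82)² = 2 × 3.768² = 2 × 14.20 = 28.4.
Round up to the next whole participant.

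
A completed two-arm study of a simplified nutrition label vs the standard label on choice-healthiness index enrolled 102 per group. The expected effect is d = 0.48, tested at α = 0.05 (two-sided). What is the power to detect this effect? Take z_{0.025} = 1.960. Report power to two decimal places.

For two equal groups, power = Φ(d·√(n/2) − z_{α/2}).
d·√(n/2) = 0.48 × √(102/2) = 0.48 × 7.141 = 3.428.
z_β = 3.428 − 1.960 = 1.468.
Power = Φ(1.468) = 0.929.

power ≈ 0.93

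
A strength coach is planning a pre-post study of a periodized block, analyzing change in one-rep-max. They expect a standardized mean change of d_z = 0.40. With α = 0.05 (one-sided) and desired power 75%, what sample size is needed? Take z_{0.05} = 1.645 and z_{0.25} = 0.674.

For a paired (one-sample on differences) test: n = ((z_{α} + z_β) / d)².
z_{α} + z_β = 1.645 + 0.674 = 2.319.
n = (2.319 / 0.40)² = 5.797² = 33.61.
Round up.

n = 34 pairs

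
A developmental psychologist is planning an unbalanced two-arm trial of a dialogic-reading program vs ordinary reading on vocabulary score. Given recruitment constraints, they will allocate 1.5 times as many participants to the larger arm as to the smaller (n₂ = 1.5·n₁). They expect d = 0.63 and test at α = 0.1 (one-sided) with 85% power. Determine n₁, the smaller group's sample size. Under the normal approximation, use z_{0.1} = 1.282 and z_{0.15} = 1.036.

n₁ = 23

With allocation ratio k = n₂/n₁ = 1.5, Var(x̄₁−x̄₂) = σ²(1/n₁ + 1/(k·n₁)) = σ²·(k+1)/(k·n₁).
So n₁ = (1 + 1/k)·((z_{α} + z_β)/d)² = 1.667 × (2.318/0.63)².
n₁ = 1.667 × 13.54 = 22.6.
Round up: n₁ = 23, giving n₂ = ⌈1.5 × 23⌉ = ⌈34.5⌉ = 35.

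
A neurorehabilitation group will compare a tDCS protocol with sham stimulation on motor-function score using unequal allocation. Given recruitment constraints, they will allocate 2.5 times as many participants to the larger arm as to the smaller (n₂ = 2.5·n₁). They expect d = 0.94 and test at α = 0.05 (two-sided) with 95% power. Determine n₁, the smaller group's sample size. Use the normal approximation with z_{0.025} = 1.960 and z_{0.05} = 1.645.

n₁ = 21

With allocation ratio k = n₂/n₁ = 2.5, Var(x̄₁−x̄₂) = σ²(1/n₁ + 1/(k·n₁)) = σ²·(k+1)/(k·n₁).
So n₁ = (1 + 1/k)·((z_{α/2} + z_β)/d)² = 1.400 × (3.605/0.94)².
n₁ = 1.400 × 14.71 = 20.6.
Round up: n₁ = 21, giving n₂ = ⌈2.5 × 21⌉ = ⌈52.5⌉ = 53.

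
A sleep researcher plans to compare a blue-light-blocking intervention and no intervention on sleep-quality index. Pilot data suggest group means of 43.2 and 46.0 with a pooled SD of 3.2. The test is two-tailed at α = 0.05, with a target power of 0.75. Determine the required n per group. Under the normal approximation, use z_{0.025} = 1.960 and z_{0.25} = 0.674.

Cohen's d = |M₁ − M₂| / SD_pooled = |43.2 − 46.0| / 3.2 = 2.8 / 3.2 = 0.875.
For two independent groups with equal n: n = 2·((z_{α/2} + z_β) / d)².
z_{α/2} + z_β = 1.960 + 0.674 = 2.634.
n = 2 × (2.634 / 0.875)² = 2 × 3.010² = 2 × 9.06 = 18.1.
Round up to the next whole participant.

n = 19 per group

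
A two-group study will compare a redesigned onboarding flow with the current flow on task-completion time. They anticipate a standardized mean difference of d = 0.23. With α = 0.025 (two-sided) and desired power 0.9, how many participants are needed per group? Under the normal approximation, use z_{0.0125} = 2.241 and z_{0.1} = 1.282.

n = 470 per group

For two independent groups with equal n: n = 2·((z_{α/2} + z_β) / d)².
z_{α/2} + z_β = 2.241 + 1.282 = 3.523.
n = 2 × (3.523 / 0.23)² = 2 × 15.317² = 2 × 234.62 = 469.2.
Round up to the next whole participant.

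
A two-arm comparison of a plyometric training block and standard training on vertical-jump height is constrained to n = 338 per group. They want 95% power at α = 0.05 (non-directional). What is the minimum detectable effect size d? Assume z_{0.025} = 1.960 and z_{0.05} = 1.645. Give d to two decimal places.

For two independent groups of n = 338 each: d_min = (z_{α/2} + z_β)·√(2/n).
z-sum = 1.960 + 1.645 = 3.605.
d_min = 3.605 × √(2/338) = 3.605 × 0.0769 = 0.277.

d_min ≈ 0.28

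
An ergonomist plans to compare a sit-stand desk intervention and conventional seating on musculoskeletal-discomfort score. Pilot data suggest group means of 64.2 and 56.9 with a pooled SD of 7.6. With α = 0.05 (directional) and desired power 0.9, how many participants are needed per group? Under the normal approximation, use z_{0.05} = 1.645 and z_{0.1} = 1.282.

n = 19 per group

Cohen's d = |M₁ − M₂| / SD_pooled = |64.2 − 56.9| / 7.6 = 7.3 / 7.6 = 0.961.
For two independent groups with equal n: n = 2·((z_{α} + z_β) / d)².
z_{α} + z_β = 1.645 + 1.282 = 2.927.
n = 2 × (2.927 / 0.961)² = 2 × 3.046² = 2 × 9.28 = 18.6.
Round up to the next whole participant.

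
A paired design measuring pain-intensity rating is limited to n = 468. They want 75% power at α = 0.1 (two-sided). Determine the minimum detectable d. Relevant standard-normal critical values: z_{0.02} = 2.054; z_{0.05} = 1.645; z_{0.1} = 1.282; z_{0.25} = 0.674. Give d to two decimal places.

d_min ≈ 0.11

For a single sample (or paired design) of n = 468: d_min = (z_{α/2} + z_β)/√n.
z-sum = 1.645 + 0.674 = 2.319.
d_min = 2.319 / √468 = 2.319 / 21.633 = 0.107.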